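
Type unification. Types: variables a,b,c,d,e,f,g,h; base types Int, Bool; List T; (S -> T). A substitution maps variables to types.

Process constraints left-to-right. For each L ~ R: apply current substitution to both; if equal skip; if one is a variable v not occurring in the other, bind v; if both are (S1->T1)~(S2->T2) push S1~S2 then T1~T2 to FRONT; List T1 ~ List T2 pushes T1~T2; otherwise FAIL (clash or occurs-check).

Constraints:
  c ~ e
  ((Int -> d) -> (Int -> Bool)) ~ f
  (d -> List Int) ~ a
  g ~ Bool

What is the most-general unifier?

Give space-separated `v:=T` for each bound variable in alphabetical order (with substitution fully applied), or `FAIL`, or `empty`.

Answer: a:=(d -> List Int) c:=e f:=((Int -> d) -> (Int -> Bool)) g:=Bool

Derivation:
step 1: unify c ~ e  [subst: {-} | 3 pending]
  bind c := e
step 2: unify ((Int -> d) -> (Int -> Bool)) ~ f  [subst: {c:=e} | 2 pending]
  bind f := ((Int -> d) -> (Int -> Bool))
step 3: unify (d -> List Int) ~ a  [subst: {c:=e, f:=((Int -> d) -> (Int -> Bool))} | 1 pending]
  bind a := (d -> List Int)
step 4: unify g ~ Bool  [subst: {c:=e, f:=((Int -> d) -> (Int -> Bool)), a:=(d -> List Int)} | 0 pending]
  bind g := Bool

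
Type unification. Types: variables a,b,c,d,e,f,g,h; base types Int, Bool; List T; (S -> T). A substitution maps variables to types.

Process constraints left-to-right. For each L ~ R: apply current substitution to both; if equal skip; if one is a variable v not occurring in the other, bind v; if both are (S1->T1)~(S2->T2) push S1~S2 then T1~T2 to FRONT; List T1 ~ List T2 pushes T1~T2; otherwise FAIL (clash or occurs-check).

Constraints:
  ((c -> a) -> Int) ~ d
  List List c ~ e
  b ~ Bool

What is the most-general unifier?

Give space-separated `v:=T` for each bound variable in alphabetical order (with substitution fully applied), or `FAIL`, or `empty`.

Answer: b:=Bool d:=((c -> a) -> Int) e:=List List c

Derivation:
step 1: unify ((c -> a) -> Int) ~ d  [subst: {-} | 2 pending]
  bind d := ((c -> a) -> Int)
step 2: unify List List c ~ e  [subst: {d:=((c -> a) -> Int)} | 1 pending]
  bind e := List List c
step 3: unify b ~ Bool  [subst: {d:=((c -> a) -> Int), e:=List List c} | 0 pending]
  bind b := Bool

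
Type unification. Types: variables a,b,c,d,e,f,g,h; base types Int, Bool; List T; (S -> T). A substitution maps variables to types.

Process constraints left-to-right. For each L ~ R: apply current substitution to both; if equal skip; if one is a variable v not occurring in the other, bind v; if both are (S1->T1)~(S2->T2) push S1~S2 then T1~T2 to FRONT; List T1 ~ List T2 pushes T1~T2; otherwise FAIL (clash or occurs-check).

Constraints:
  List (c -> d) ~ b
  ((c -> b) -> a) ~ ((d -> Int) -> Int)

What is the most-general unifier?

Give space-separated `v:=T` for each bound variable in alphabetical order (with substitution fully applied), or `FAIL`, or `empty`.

Answer: FAIL

Derivation:
step 1: unify List (c -> d) ~ b  [subst: {-} | 1 pending]
  bind b := List (c -> d)
step 2: unify ((c -> List (c -> d)) -> a) ~ ((d -> Int) -> Int)  [subst: {b:=List (c -> d)} | 0 pending]
  -> decompose arrow: push (c -> List (c -> d))~(d -> Int), a~Int
step 3: unify (c -> List (c -> d)) ~ (d -> Int)  [subst: {b:=List (c -> d)} | 1 pending]
  -> decompose arrow: push c~d, List (c -> d)~Int
step 4: unify c ~ d  [subst: {b:=List (c -> d)} | 2 pending]
  bind c := d
step 5: unify List (d -> d) ~ Int  [subst: {b:=List (c -> d), c:=d} | 1 pending]
  clash: List (d -> d) vs Int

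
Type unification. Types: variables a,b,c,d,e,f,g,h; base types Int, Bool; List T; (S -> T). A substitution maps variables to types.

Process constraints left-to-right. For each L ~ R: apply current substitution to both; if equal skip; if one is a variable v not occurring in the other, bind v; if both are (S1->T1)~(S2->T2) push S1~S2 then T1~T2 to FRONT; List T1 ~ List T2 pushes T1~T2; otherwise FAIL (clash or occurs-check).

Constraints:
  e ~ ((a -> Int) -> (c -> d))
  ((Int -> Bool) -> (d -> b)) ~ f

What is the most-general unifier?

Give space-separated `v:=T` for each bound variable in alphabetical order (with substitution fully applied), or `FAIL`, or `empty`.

step 1: unify e ~ ((a -> Int) -> (c -> d))  [subst: {-} | 1 pending]
  bind e := ((a -> Int) -> (c -> d))
step 2: unify ((Int -> Bool) -> (d -> b)) ~ f  [subst: {e:=((a -> Int) -> (c -> d))} | 0 pending]
  bind f := ((Int -> Bool) -> (d -> b))

Answer: e:=((a -> Int) -> (c -> d)) f:=((Int -> Bool) -> (d -> b))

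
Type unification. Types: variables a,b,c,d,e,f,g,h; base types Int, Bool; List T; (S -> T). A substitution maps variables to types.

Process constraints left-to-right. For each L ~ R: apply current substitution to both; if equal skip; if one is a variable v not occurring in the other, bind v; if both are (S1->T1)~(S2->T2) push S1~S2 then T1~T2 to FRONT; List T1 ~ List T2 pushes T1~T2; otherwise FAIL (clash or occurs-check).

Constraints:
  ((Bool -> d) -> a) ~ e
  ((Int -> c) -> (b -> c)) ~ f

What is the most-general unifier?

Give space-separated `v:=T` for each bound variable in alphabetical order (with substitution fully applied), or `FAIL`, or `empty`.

step 1: unify ((Bool -> d) -> a) ~ e  [subst: {-} | 1 pending]
  bind e := ((Bool -> d) -> a)
step 2: unify ((Int -> c) -> (b -> c)) ~ f  [subst: {e:=((Bool -> d) -> a)} | 0 pending]
  bind f := ((Int -> c) -> (b -> c))

Answer: e:=((Bool -> d) -> a) f:=((Int -> c) -> (b -> c))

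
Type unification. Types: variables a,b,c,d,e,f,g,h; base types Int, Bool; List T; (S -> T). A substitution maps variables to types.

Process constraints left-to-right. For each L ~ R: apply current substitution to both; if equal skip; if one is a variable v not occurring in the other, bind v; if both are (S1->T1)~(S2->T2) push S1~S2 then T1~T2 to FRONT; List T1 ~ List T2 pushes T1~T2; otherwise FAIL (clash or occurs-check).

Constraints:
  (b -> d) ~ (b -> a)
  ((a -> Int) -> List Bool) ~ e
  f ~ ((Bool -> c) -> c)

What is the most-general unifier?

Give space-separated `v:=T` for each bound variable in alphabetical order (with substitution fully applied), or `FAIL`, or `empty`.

step 1: unify (b -> d) ~ (b -> a)  [subst: {-} | 2 pending]
  -> decompose arrow: push b~b, d~a
step 2: unify b ~ b  [subst: {-} | 3 pending]
  -> identical, skip
step 3: unify d ~ a  [subst: {-} | 2 pending]
  bind d := a
step 4: unify ((a -> Int) -> List Bool) ~ e  [subst: {d:=a} | 1 pending]
  bind e := ((a -> Int) -> List Bool)
step 5: unify f ~ ((Bool -> c) -> c)  [subst: {d:=a, e:=((a -> Int) -> List Bool)} | 0 pending]
  bind f := ((Bool -> c) -> c)

Answer: d:=a e:=((a -> Int) -> List Bool) f:=((Bool -> c) -> c)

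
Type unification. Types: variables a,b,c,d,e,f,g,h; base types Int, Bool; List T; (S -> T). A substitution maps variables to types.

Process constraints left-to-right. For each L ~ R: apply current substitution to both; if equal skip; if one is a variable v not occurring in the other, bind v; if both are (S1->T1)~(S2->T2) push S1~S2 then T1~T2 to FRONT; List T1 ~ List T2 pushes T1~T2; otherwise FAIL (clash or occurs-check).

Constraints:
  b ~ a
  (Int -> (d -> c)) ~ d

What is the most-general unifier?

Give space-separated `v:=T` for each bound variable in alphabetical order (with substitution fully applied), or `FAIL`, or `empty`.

Answer: FAIL

Derivation:
step 1: unify b ~ a  [subst: {-} | 1 pending]
  bind b := a
step 2: unify (Int -> (d -> c)) ~ d  [subst: {b:=a} | 0 pending]
  occurs-check fail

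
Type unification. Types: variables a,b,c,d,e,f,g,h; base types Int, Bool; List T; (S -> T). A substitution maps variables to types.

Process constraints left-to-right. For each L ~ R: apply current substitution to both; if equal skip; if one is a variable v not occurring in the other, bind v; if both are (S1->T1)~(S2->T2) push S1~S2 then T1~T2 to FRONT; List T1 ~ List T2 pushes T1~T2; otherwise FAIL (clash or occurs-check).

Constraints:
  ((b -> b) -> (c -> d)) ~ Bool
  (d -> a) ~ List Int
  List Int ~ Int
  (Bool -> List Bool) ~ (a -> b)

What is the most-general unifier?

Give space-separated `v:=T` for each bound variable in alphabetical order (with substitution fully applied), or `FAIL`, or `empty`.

Answer: FAIL

Derivation:
step 1: unify ((b -> b) -> (c -> d)) ~ Bool  [subst: {-} | 3 pending]
  clash: ((b -> b) -> (c -> d)) vs Bool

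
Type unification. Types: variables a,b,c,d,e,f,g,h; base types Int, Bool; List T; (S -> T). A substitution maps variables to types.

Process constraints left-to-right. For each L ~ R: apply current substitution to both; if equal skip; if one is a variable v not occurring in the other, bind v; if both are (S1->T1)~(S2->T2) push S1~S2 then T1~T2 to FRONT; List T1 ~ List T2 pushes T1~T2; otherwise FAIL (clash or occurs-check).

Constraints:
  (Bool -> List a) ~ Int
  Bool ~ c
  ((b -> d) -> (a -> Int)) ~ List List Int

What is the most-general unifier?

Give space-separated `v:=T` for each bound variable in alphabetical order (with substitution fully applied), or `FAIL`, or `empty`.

step 1: unify (Bool -> List a) ~ Int  [subst: {-} | 2 pending]
  clash: (Bool -> List a) vs Int

Answer: FAIL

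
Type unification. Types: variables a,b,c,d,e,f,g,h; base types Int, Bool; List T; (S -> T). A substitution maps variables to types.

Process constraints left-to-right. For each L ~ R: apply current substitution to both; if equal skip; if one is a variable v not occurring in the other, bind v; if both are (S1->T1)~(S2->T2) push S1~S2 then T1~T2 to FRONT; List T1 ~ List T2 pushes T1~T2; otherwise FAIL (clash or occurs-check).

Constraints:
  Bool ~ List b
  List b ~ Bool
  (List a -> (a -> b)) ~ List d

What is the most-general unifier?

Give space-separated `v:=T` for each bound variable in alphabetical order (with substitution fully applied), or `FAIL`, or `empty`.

step 1: unify Bool ~ List b  [subst: {-} | 2 pending]
  clash: Bool vs List b

Answer: FAIL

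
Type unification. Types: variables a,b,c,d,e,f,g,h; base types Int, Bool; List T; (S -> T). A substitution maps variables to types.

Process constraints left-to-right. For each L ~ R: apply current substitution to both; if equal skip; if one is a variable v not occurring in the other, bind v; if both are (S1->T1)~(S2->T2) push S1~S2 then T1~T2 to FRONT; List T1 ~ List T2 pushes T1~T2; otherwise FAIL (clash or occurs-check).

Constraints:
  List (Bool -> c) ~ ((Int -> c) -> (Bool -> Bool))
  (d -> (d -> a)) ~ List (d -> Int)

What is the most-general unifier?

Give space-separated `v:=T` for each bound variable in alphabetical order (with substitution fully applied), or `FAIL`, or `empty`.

step 1: unify List (Bool -> c) ~ ((Int -> c) -> (Bool -> Bool))  [subst: {-} | 1 pending]
  clash: List (Bool -> c) vs ((Int -> c) -> (Bool -> Bool))

Answer: FAIL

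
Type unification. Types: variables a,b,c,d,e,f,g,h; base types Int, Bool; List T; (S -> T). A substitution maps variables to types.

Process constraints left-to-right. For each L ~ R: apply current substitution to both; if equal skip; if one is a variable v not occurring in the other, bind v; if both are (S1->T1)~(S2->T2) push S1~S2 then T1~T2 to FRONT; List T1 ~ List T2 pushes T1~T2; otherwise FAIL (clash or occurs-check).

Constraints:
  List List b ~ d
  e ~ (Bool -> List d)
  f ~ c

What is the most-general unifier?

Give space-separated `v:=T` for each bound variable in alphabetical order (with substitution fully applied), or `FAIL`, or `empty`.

Answer: d:=List List b e:=(Bool -> List List List b) f:=c

Derivation:
step 1: unify List List b ~ d  [subst: {-} | 2 pending]
  bind d := List List b
step 2: unify e ~ (Bool -> List List List b)  [subst: {d:=List List b} | 1 pending]
  bind e := (Bool -> List List List b)
step 3: unify f ~ c  [subst: {d:=List List b, e:=(Bool -> List List List b)} | 0 pending]
  bind f := c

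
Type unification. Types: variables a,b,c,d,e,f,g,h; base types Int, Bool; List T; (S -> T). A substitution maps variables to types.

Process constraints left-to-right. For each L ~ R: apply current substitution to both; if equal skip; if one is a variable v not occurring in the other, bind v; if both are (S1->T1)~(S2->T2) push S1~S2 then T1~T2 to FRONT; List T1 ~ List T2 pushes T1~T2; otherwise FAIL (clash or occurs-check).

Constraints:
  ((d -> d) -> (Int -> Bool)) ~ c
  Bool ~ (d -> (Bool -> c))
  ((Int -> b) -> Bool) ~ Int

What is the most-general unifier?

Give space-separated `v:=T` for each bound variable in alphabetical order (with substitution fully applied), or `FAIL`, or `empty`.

step 1: unify ((d -> d) -> (Int -> Bool)) ~ c  [subst: {-} | 2 pending]
  bind c := ((d -> d) -> (Int -> Bool))
step 2: unify Bool ~ (d -> (Bool -> ((d -> d) -> (Int -> Bool))))  [subst: {c:=((d -> d) -> (Int -> Bool))} | 1 pending]
  clash: Bool vs (d -> (Bool -> ((d -> d) -> (Int -> Bool))))

Answer: FAIL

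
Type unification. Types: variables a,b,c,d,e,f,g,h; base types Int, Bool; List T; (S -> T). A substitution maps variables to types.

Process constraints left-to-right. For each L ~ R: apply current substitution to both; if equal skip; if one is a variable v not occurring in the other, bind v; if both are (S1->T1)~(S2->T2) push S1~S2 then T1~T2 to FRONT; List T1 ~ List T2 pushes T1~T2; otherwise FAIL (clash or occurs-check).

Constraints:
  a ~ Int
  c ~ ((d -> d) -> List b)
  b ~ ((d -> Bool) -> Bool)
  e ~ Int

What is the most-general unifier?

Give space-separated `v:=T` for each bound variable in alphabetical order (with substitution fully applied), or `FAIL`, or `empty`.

step 1: unify a ~ Int  [subst: {-} | 3 pending]
  bind a := Int
step 2: unify c ~ ((d -> d) -> List b)  [subst: {a:=Int} | 2 pending]
  bind c := ((d -> d) -> List b)
step 3: unify b ~ ((d -> Bool) -> Bool)  [subst: {a:=Int, c:=((d -> d) -> List b)} | 1 pending]
  bind b := ((d -> Bool) -> Bool)
step 4: unify e ~ Int  [subst: {a:=Int, c:=((d -> d) -> List b), b:=((d -> Bool) -> Bool)} | 0 pending]
  bind e := Int

Answer: a:=Int b:=((d -> Bool) -> Bool) c:=((d -> d) -> List ((d -> Bool) -> Bool)) e:=Int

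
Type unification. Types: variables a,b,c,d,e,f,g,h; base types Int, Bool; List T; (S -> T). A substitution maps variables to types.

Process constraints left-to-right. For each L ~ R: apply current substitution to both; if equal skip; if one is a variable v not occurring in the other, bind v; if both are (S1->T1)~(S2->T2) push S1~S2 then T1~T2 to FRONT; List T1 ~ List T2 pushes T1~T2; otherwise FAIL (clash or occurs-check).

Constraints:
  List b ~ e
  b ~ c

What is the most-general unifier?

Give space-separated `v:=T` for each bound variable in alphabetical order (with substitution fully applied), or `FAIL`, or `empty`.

Answer: b:=c e:=List c

Derivation:
step 1: unify List b ~ e  [subst: {-} | 1 pending]
  bind e := List b
step 2: unify b ~ c  [subst: {e:=List b} | 0 pending]
  bind b := c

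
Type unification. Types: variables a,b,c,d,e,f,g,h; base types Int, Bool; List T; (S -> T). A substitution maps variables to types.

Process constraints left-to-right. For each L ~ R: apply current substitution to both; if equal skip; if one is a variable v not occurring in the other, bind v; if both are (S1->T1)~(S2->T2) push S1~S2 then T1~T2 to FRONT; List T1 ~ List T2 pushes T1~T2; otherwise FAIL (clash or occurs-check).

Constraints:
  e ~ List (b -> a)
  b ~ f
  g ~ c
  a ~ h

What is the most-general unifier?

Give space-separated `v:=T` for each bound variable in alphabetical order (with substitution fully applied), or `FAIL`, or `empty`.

step 1: unify e ~ List (b -> a)  [subst: {-} | 3 pending]
  bind e := List (b -> a)
step 2: unify b ~ f  [subst: {e:=List (b -> a)} | 2 pending]
  bind b := f
step 3: unify g ~ c  [subst: {e:=List (b -> a), b:=f} | 1 pending]
  bind g := c
step 4: unify a ~ h  [subst: {e:=List (b -> a), b:=f, g:=c} | 0 pending]
  bind a := h

Answer: a:=h b:=f e:=List (f -> h) g:=c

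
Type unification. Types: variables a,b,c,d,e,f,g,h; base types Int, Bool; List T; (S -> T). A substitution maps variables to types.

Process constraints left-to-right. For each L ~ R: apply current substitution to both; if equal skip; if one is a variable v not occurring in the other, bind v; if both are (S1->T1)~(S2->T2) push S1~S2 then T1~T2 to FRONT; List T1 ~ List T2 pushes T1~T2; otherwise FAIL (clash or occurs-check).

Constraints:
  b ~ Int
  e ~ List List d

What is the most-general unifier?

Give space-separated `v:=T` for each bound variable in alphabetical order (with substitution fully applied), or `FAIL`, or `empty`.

step 1: unify b ~ Int  [subst: {-} | 1 pending]
  bind b := Int
step 2: unify e ~ List List d  [subst: {b:=Int} | 0 pending]
  bind e := List List d

Answer: b:=Int e:=List List d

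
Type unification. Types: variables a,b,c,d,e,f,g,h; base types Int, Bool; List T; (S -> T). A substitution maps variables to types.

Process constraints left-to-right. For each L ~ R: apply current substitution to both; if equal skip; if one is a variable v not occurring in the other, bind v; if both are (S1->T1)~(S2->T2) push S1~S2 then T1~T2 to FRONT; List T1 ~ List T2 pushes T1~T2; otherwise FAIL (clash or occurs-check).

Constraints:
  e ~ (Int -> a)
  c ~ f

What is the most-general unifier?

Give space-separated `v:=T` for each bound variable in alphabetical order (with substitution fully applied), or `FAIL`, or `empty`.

step 1: unify e ~ (Int -> a)  [subst: {-} | 1 pending]
  bind e := (Int -> a)
step 2: unify c ~ f  [subst: {e:=(Int -> a)} | 0 pending]
  bind c := f

Answer: c:=f e:=(Int -> a)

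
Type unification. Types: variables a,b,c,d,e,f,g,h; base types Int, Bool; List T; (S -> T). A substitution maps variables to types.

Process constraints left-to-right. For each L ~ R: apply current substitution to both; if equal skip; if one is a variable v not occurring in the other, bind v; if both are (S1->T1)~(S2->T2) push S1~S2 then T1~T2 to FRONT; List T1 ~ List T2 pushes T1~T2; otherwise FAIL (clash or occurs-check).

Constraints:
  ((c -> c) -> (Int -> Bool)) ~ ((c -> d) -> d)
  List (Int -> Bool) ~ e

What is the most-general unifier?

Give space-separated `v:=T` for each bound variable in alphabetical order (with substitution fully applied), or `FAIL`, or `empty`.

step 1: unify ((c -> c) -> (Int -> Bool)) ~ ((c -> d) -> d)  [subst: {-} | 1 pending]
  -> decompose arrow: push (c -> c)~(c -> d), (Int -> Bool)~d
step 2: unify (c -> c) ~ (c -> d)  [subst: {-} | 2 pending]
  -> decompose arrow: push c~c, c~d
step 3: unify c ~ c  [subst: {-} | 3 pending]
  -> identical, skip
step 4: unify c ~ d  [subst: {-} | 2 pending]
  bind c := d
step 5: unify (Int -> Bool) ~ d  [subst: {c:=d} | 1 pending]
  bind d := (Int -> Bool)
step 6: unify List (Int -> Bool) ~ e  [subst: {c:=d, d:=(Int -> Bool)} | 0 pending]
  bind e := List (Int -> Bool)

Answer: c:=(Int -> Bool) d:=(Int -> Bool) e:=List (Int -> Bool)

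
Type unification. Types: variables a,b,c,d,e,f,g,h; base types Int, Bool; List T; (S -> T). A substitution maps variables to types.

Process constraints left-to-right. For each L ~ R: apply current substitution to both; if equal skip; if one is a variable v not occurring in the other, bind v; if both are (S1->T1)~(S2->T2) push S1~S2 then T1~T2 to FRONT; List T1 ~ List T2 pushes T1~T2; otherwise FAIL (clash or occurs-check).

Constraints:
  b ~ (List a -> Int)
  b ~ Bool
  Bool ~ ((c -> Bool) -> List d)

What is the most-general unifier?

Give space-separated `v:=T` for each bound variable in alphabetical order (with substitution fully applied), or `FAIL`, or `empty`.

Answer: FAIL

Derivation:
step 1: unify b ~ (List a -> Int)  [subst: {-} | 2 pending]
  bind b := (List a -> Int)
step 2: unify (List a -> Int) ~ Bool  [subst: {b:=(List a -> Int)} | 1 pending]
  clash: (List a -> Int) vs Bool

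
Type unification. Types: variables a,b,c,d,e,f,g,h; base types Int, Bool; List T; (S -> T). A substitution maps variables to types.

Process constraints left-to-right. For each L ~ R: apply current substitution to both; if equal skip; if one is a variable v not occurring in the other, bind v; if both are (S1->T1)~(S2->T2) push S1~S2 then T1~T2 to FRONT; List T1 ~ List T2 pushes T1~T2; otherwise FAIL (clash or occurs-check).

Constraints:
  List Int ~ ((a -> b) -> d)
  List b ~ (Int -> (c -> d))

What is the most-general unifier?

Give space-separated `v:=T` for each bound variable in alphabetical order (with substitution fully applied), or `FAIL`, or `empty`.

step 1: unify List Int ~ ((a -> b) -> d)  [subst: {-} | 1 pending]
  clash: List Int vs ((a -> b) -> d)

Answer: FAIL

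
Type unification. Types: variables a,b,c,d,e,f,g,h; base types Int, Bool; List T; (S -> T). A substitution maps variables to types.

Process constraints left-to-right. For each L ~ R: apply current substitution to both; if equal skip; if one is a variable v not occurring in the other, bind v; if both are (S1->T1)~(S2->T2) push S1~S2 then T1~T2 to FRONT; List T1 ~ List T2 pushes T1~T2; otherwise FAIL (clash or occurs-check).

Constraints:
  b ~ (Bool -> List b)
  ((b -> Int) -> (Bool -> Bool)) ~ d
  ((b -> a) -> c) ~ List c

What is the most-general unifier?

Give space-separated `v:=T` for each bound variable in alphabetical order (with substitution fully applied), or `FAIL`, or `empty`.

step 1: unify b ~ (Bool -> List b)  [subst: {-} | 2 pending]
  occurs-check fail: b in (Bool -> List b)

Answer: FAIL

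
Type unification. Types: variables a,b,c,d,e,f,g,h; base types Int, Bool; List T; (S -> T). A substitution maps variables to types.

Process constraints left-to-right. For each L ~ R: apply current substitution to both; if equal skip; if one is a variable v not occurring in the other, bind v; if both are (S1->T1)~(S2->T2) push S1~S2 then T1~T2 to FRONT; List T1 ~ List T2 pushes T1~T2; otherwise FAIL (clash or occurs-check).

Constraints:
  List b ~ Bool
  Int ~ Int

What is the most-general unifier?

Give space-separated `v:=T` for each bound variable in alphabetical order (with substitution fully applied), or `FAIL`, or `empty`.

Answer: FAIL

Derivation:
step 1: unify List b ~ Bool  [subst: {-} | 1 pending]
  clash: List b vs Bool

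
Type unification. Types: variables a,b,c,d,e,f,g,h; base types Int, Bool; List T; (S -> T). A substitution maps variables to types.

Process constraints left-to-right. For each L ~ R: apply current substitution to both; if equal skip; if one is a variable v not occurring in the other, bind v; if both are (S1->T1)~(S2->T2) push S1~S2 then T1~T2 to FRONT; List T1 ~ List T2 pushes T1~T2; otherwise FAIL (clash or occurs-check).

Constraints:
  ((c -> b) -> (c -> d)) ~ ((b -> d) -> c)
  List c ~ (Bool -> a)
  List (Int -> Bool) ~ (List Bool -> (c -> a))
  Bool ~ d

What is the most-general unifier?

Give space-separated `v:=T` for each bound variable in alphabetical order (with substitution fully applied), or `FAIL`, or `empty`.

Answer: FAIL

Derivation:
step 1: unify ((c -> b) -> (c -> d)) ~ ((b -> d) -> c)  [subst: {-} | 3 pending]
  -> decompose arrow: push (c -> b)~(b -> d), (c -> d)~c
step 2: unify (c -> b) ~ (b -> d)  [subst: {-} | 4 pending]
  -> decompose arrow: push c~b, b~d
step 3: unify c ~ b  [subst: {-} | 5 pending]
  bind c := b
step 4: unify b ~ d  [subst: {c:=b} | 4 pending]
  bind b := d
step 5: unify (d -> d) ~ d  [subst: {c:=b, b:=d} | 3 pending]
  occurs-check fail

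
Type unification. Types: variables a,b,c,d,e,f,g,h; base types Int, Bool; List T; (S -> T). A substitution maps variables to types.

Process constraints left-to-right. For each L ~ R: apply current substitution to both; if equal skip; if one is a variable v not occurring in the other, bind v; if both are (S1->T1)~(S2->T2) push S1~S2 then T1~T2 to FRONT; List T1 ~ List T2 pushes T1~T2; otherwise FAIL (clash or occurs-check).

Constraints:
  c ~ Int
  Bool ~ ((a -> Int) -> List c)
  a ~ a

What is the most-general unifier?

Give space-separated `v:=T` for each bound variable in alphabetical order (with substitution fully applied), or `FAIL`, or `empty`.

step 1: unify c ~ Int  [subst: {-} | 2 pending]
  bind c := Int
step 2: unify Bool ~ ((a -> Int) -> List Int)  [subst: {c:=Int} | 1 pending]
  clash: Bool vs ((a -> Int) -> List Int)

Answer: FAIL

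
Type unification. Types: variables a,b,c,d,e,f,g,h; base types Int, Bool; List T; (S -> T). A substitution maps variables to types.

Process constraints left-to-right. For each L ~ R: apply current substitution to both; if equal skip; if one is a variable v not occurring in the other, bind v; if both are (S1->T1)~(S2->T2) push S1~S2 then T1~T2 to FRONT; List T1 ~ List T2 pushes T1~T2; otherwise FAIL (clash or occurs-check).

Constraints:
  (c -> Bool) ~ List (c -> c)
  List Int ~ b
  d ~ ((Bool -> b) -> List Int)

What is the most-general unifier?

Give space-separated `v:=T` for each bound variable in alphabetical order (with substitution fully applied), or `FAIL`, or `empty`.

step 1: unify (c -> Bool) ~ List (c -> c)  [subst: {-} | 2 pending]
  clash: (c -> Bool) vs List (c -> c)

Answer: FAIL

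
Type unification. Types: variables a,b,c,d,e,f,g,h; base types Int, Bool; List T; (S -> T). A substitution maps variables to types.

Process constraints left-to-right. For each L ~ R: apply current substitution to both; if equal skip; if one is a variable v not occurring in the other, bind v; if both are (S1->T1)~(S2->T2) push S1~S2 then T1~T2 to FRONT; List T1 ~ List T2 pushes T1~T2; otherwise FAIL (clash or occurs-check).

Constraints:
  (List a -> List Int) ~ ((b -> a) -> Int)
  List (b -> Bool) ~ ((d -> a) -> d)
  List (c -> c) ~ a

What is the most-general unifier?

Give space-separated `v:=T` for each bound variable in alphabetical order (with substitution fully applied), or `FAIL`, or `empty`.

Answer: FAIL

Derivation:
step 1: unify (List a -> List Int) ~ ((b -> a) -> Int)  [subst: {-} | 2 pending]
  -> decompose arrow: push List a~(b -> a), List Int~Int
step 2: unify List a ~ (b -> a)  [subst: {-} | 3 pending]
  clash: List a vs (b -> a)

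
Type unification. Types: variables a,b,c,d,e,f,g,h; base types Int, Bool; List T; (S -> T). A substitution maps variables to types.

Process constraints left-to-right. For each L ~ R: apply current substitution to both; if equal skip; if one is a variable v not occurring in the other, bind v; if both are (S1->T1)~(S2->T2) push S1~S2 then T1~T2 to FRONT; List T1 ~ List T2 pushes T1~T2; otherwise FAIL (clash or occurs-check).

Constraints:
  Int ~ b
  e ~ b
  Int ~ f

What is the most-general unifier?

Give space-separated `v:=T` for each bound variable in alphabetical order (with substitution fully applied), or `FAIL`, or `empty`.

step 1: unify Int ~ b  [subst: {-} | 2 pending]
  bind b := Int
step 2: unify e ~ Int  [subst: {b:=Int} | 1 pending]
  bind e := Int
step 3: unify Int ~ f  [subst: {b:=Int, e:=Int} | 0 pending]
  bind f := Int

Answer: b:=Int e:=Int f:=Int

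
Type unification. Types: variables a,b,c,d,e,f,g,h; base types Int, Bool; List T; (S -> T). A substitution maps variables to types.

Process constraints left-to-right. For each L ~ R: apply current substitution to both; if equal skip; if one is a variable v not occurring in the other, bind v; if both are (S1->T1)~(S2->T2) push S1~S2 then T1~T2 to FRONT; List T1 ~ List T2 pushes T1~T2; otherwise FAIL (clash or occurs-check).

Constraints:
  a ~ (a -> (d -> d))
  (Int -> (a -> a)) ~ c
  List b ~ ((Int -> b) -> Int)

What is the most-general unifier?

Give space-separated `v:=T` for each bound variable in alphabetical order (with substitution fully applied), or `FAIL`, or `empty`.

step 1: unify a ~ (a -> (d -> d))  [subst: {-} | 2 pending]
  occurs-check fail: a in (a -> (d -> d))

Answer: FAIL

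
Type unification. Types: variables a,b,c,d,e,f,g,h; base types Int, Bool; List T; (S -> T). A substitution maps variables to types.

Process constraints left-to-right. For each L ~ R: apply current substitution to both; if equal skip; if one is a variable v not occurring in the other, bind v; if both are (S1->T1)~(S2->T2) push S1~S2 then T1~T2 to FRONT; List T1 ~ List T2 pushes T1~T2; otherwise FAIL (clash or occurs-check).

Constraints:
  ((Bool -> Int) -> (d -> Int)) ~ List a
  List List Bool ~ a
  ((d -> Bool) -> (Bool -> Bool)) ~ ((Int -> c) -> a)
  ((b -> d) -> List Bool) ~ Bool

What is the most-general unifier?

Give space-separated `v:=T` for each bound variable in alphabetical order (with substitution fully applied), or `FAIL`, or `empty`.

Answer: FAIL

Derivation:
step 1: unify ((Bool -> Int) -> (d -> Int)) ~ List a  [subst: {-} | 3 pending]
  clash: ((Bool -> Int) -> (d -> Int)) vs List a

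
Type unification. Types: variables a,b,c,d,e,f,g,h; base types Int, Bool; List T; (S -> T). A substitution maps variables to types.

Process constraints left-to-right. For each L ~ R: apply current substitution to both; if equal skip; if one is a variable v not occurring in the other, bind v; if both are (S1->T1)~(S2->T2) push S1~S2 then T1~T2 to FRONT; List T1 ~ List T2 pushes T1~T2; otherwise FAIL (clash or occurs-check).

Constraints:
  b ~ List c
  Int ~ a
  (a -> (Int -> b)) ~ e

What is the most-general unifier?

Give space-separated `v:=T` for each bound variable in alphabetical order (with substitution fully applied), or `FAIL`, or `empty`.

step 1: unify b ~ List c  [subst: {-} | 2 pending]
  bind b := List c
step 2: unify Int ~ a  [subst: {b:=List c} | 1 pending]
  bind a := Int
step 3: unify (Int -> (Int -> List c)) ~ e  [subst: {b:=List c, a:=Int} | 0 pending]
  bind e := (Int -> (Int -> List c))

Answer: a:=Int b:=List c e:=(Int -> (Int -> List c))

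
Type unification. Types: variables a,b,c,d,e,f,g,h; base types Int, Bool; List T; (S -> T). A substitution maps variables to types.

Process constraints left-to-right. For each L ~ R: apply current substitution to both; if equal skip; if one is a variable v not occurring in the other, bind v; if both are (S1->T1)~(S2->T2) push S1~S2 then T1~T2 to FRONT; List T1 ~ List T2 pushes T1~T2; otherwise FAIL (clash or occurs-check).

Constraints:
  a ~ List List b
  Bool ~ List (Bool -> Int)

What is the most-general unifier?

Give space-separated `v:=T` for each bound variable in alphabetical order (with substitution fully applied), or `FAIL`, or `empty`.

Answer: FAIL

Derivation:
step 1: unify a ~ List List b  [subst: {-} | 1 pending]
  bind a := List List b
step 2: unify Bool ~ List (Bool -> Int)  [subst: {a:=List List b} | 0 pending]
  clash: Bool vs List (Bool -> Int)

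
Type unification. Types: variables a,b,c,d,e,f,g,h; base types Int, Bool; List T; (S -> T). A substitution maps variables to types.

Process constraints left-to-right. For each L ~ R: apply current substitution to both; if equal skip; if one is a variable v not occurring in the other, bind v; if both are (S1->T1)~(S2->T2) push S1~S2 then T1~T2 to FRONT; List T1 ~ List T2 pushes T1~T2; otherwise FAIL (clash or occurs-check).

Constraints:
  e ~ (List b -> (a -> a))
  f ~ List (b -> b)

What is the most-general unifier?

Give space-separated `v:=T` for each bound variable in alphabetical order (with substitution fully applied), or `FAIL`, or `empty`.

step 1: unify e ~ (List b -> (a -> a))  [subst: {-} | 1 pending]
  bind e := (List b -> (a -> a))
step 2: unify f ~ List (b -> b)  [subst: {e:=(List b -> (a -> a))} | 0 pending]
  bind f := List (b -> b)

Answer: e:=(List b -> (a -> a)) f:=List (b -> b)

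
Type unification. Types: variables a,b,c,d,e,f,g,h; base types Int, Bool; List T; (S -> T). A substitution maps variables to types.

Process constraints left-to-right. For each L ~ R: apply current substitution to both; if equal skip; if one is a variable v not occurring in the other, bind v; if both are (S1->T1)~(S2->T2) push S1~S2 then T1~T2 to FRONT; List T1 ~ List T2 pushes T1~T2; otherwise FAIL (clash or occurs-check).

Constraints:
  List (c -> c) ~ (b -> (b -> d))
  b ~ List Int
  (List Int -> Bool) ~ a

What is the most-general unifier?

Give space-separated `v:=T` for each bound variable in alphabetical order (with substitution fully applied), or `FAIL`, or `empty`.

Answer: FAIL

Derivation:
step 1: unify List (c -> c) ~ (b -> (b -> d))  [subst: {-} | 2 pending]
  clash: List (c -> c) vs (b -> (b -> d))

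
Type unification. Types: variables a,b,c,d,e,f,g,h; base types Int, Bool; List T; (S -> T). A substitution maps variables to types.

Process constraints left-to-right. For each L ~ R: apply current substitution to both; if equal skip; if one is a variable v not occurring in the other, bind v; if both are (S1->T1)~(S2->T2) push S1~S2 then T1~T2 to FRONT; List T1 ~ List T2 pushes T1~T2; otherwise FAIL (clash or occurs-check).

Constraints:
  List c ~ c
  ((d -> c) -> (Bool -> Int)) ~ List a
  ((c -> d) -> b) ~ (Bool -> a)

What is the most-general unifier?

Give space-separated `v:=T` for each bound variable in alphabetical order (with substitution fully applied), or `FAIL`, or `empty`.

step 1: unify List c ~ c  [subst: {-} | 2 pending]
  occurs-check fail

Answer: FAIL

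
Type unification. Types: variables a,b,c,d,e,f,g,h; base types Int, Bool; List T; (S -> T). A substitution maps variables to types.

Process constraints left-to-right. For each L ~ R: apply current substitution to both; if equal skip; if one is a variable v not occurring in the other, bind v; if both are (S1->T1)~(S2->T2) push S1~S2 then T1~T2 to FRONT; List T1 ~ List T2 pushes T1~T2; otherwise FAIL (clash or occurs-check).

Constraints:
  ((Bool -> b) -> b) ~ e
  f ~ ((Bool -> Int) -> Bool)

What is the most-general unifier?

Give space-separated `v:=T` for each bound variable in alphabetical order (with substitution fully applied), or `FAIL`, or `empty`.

Answer: e:=((Bool -> b) -> b) f:=((Bool -> Int) -> Bool)

Derivation:
step 1: unify ((Bool -> b) -> b) ~ e  [subst: {-} | 1 pending]
  bind e := ((Bool -> b) -> b)
step 2: unify f ~ ((Bool -> Int) -> Bool)  [subst: {e:=((Bool -> b) -> b)} | 0 pending]
  bind f := ((Bool -> Int) -> Bool)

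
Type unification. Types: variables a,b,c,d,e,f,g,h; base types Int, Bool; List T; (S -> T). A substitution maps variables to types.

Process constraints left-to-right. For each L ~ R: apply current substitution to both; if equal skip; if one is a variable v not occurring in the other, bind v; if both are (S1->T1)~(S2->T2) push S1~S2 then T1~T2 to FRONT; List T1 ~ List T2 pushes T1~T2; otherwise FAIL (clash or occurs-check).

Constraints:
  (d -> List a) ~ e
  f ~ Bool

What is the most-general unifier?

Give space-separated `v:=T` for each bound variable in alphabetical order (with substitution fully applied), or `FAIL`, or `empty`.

Answer: e:=(d -> List a) f:=Bool

Derivation:
step 1: unify (d -> List a) ~ e  [subst: {-} | 1 pending]
  bind e := (d -> List a)
step 2: unify f ~ Bool  [subst: {e:=(d -> List a)} | 0 pending]
  bind f := Bool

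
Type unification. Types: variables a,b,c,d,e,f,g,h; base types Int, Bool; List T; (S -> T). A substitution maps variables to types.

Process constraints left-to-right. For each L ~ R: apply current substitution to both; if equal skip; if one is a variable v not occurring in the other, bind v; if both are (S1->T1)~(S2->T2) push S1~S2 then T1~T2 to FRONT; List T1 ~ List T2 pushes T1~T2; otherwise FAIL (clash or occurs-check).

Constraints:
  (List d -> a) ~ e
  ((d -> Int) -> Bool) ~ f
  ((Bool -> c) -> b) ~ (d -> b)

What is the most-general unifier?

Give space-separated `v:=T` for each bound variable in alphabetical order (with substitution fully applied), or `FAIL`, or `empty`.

Answer: d:=(Bool -> c) e:=(List (Bool -> c) -> a) f:=(((Bool -> c) -> Int) -> Bool)

Derivation:
step 1: unify (List d -> a) ~ e  [subst: {-} | 2 pending]
  bind e := (List d -> a)
step 2: unify ((d -> Int) -> Bool) ~ f  [subst: {e:=(List d -> a)} | 1 pending]
  bind f := ((d -> Int) -> Bool)
step 3: unify ((Bool -> c) -> b) ~ (d -> b)  [subst: {e:=(List d -> a), f:=((d -> Int) -> Bool)} | 0 pending]
  -> decompose arrow: push (Bool -> c)~d, b~b
step 4: unify (Bool -> c) ~ d  [subst: {e:=(List d -> a), f:=((d -> Int) -> Bool)} | 1 pending]
  bind d := (Bool -> c)
step 5: unify b ~ b  [subst: {e:=(List d -> a), f:=((d -> Int) -> Bool), d:=(Bool -> c)} | 0 pending]
  -> identical, skip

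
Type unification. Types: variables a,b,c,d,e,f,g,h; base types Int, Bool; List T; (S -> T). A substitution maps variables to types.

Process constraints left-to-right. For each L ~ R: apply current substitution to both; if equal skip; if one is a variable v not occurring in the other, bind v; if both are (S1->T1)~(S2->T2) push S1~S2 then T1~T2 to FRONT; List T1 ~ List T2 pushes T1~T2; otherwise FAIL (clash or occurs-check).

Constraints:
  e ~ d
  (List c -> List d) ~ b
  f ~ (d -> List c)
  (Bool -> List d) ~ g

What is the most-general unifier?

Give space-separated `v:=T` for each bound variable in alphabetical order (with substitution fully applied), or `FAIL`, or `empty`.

Answer: b:=(List c -> List d) e:=d f:=(d -> List c) g:=(Bool -> List d)

Derivation:
step 1: unify e ~ d  [subst: {-} | 3 pending]
  bind e := d
step 2: unify (List c -> List d) ~ b  [subst: {e:=d} | 2 pending]
  bind b := (List c -> List d)
step 3: unify f ~ (d -> List c)  [subst: {e:=d, b:=(List c -> List d)} | 1 pending]
  bind f := (d -> List c)
step 4: unify (Bool -> List d) ~ g  [subst: {e:=d, b:=(List c -> List d), f:=(d -> List c)} | 0 pending]
  bind g := (Bool -> List d)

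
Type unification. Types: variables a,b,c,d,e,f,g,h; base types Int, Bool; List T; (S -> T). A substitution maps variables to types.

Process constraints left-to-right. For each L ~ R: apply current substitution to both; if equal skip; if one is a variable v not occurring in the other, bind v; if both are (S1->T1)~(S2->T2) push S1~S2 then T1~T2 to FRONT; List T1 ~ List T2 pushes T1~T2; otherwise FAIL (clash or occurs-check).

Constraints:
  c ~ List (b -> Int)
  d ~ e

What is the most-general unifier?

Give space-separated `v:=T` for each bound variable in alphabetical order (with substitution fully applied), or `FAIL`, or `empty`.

step 1: unify c ~ List (b -> Int)  [subst: {-} | 1 pending]
  bind c := List (b -> Int)
step 2: unify d ~ e  [subst: {c:=List (b -> Int)} | 0 pending]
  bind d := e

Answer: c:=List (b -> Int) d:=e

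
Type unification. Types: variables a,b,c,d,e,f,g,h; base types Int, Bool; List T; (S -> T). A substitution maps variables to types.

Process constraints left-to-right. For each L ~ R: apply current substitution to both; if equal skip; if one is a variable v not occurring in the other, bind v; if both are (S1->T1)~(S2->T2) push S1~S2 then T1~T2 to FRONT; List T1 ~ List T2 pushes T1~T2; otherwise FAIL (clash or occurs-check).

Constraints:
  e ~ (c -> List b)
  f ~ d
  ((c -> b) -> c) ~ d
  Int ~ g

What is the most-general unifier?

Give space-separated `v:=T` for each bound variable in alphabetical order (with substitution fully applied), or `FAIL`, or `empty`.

step 1: unify e ~ (c -> List b)  [subst: {-} | 3 pending]
  bind e := (c -> List b)
step 2: unify f ~ d  [subst: {e:=(c -> List b)} | 2 pending]
  bind f := d
step 3: unify ((c -> b) -> c) ~ d  [subst: {e:=(c -> List b), f:=d} | 1 pending]
  bind d := ((c -> b) -> c)
step 4: unify Int ~ g  [subst: {e:=(c -> List b), f:=d, d:=((c -> b) -> c)} | 0 pending]
  bind g := Int

Answer: d:=((c -> b) -> c) e:=(c -> List b) f:=((c -> b) -> c) g:=Int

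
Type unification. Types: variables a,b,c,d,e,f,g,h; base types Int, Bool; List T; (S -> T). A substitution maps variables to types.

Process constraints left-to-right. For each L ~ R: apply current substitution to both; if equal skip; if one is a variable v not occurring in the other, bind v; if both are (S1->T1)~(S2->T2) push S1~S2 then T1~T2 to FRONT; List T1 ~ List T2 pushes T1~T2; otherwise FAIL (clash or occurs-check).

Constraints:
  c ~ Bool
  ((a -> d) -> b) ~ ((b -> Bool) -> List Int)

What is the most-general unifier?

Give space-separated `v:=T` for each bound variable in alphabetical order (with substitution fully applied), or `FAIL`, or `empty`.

step 1: unify c ~ Bool  [subst: {-} | 1 pending]
  bind c := Bool
step 2: unify ((a -> d) -> b) ~ ((b -> Bool) -> List Int)  [subst: {c:=Bool} | 0 pending]
  -> decompose arrow: push (a -> d)~(b -> Bool), b~List Int
step 3: unify (a -> d) ~ (b -> Bool)  [subst: {c:=Bool} | 1 pending]
  -> decompose arrow: push a~b, d~Bool
step 4: unify a ~ b  [subst: {c:=Bool} | 2 pending]
  bind a := b
step 5: unify d ~ Bool  [subst: {c:=Bool, a:=b} | 1 pending]
  bind d := Bool
step 6: unify b ~ List Int  [subst: {c:=Bool, a:=b, d:=Bool} | 0 pending]
  bind b := List Int

Answer: a:=List Int b:=List Int c:=Bool d:=Bool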